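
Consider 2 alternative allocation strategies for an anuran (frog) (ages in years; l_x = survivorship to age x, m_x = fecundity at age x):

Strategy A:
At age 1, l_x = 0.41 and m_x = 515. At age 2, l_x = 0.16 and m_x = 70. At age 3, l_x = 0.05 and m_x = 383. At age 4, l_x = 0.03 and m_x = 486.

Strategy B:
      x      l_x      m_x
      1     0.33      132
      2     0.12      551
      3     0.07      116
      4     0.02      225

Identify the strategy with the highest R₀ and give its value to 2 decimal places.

Strategy A: R₀ = 0.41×515 + 0.16×70 + 0.05×383 + 0.03×486 = 256.0800
Strategy B: R₀ = 0.33×132 + 0.12×551 + 0.07×116 + 0.02×225 = 122.3000
Highest R₀: strategy A with 256.0800.

256.08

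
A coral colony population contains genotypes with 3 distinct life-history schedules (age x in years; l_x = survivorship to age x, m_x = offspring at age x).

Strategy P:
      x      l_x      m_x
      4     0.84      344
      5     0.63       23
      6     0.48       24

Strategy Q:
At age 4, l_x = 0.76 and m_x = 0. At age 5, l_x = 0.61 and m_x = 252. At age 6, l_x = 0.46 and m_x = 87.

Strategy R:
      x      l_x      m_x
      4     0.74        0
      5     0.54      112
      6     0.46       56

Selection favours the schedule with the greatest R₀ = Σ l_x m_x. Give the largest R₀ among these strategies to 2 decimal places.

314.97

Strategy P: R₀ = 0.84×344 + 0.63×23 + 0.48×24 = 314.9700
Strategy Q: R₀ = 0.76×0 + 0.61×252 + 0.46×87 = 193.7400
Strategy R: R₀ = 0.74×0 + 0.54×112 + 0.46×56 = 86.2400
Highest R₀: strategy P with 314.9700.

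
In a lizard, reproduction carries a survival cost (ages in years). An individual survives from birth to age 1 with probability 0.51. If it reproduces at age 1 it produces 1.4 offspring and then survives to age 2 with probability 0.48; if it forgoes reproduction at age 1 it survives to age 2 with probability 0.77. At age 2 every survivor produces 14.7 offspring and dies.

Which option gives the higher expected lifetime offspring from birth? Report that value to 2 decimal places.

5.77

breed at age 1: R₀ = 0.51 × (1.4 + 0.48 × 14.7) = 0.51 × 8.4560 = 4.3126
delay to age 2: R₀ = 0.51 × (0.77 × 14.7) = 0.51 × 11.3190 = 5.7727
Higher: delay to age 2 (5.7727).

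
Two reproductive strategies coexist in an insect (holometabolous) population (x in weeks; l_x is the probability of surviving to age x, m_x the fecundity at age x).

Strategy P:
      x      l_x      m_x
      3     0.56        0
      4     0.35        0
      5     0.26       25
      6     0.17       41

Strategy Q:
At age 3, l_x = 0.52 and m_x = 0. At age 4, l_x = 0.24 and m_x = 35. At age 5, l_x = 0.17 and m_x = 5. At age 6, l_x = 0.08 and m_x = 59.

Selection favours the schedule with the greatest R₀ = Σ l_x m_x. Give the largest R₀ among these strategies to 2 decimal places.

Strategy P: R₀ = 0.56×0 + 0.35×0 + 0.26×25 + 0.17×41 = 13.4700
Strategy Q: R₀ = 0.52×0 + 0.24×35 + 0.17×5 + 0.08×59 = 13.9700
Highest R₀: strategy Q with 13.9700.

13.97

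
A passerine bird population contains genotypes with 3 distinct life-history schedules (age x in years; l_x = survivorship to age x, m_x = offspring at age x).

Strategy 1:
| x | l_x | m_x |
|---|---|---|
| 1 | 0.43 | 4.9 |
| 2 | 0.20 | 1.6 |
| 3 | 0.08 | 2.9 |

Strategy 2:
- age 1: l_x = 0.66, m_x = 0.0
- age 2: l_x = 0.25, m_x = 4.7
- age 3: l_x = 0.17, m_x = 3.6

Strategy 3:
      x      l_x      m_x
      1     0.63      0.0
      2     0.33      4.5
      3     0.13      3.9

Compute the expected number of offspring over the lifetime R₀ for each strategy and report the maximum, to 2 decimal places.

Strategy 1: R₀ = 0.43×4.9 + 0.20×1.6 + 0.08×2.9 = 2.6590
Strategy 2: R₀ = 0.66×0.0 + 0.25×4.7 + 0.17×3.6 = 1.7870
Strategy 3: R₀ = 0.63×0.0 + 0.33×4.5 + 0.13×3.9 = 1.9920
Highest R₀: strategy 1 with 2.6590.

2.66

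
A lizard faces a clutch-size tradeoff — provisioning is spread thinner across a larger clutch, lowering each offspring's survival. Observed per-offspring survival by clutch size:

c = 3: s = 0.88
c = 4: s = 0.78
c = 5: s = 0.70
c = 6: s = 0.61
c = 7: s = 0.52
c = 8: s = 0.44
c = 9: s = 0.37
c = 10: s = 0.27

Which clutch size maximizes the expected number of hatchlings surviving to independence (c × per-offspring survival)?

Expected hatchlings surviving to independence = c × s(c):
  c=3: 3 × 0.88 = 2.640
  c=4: 4 × 0.78 = 3.120
  c=5: 5 × 0.70 = 3.500
  c=6: 6 × 0.61 = 3.660
  c=7: 7 × 0.52 = 3.640
  c=8: 8 × 0.44 = 3.520
  c=9: 9 × 0.37 = 3.330
  c=10: 10 × 0.27 = 2.700
Maximum at c = 6 (3.660 hatchlings surviving to independence).

6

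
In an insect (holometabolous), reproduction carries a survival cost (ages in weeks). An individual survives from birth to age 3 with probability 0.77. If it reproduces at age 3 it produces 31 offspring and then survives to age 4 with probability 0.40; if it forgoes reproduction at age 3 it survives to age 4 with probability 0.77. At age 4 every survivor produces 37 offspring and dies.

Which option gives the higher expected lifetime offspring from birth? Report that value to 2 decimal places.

35.27

breed at age 3: R₀ = 0.77 × (31 + 0.40 × 37) = 0.77 × 45.8000 = 35.2660
delay to age 4: R₀ = 0.77 × (0.77 × 37) = 0.77 × 28.4900 = 21.9373
Higher: breed at age 3 (35.2660).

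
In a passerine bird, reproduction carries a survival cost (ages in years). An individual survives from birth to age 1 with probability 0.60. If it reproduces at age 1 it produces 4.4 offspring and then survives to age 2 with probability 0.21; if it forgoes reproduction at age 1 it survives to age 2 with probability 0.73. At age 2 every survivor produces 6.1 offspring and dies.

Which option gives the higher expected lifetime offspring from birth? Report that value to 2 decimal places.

breed at age 1: R₀ = 0.60 × (4.4 + 0.21 × 6.1) = 0.60 × 5.6810 = 3.4086
delay to age 2: R₀ = 0.60 × (0.73 × 6.1) = 0.60 × 4.4530 = 2.6718
Higher: breed at age 1 (3.4086).

3.41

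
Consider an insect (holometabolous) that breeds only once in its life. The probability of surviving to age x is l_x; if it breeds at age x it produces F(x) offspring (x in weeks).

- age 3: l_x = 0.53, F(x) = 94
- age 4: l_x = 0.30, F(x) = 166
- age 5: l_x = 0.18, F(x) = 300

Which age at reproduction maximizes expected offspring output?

5

Expected offspring if breeding at age x = l_x × F(x):
  age 3: 0.53 × 94 = 49.820
  age 4: 0.30 × 166 = 49.800
  age 5: 0.18 × 300 = 54.000
Maximum at age 5 (54.000).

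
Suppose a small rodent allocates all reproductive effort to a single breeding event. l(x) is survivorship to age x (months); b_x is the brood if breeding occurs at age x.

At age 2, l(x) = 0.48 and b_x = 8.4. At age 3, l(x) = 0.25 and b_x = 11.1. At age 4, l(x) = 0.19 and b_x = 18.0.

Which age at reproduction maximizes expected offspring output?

Expected offspring if breeding at age x = l(x) × b_x:
  age 2: 0.48 × 8.4 = 4.032
  age 3: 0.25 × 11.1 = 2.775
  age 4: 0.19 × 18.0 = 3.420
Maximum at age 2 (4.032).

2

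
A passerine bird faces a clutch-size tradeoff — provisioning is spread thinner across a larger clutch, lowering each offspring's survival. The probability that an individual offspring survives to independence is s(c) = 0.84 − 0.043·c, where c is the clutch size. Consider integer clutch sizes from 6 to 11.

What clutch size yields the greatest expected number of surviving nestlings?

10

Expected surviving nestlings = c × s(c):
  c=6: 6 × 0.582 = 3.492
  c=7: 7 × 0.539 = 3.773
  c=8: 8 × 0.496 = 3.968
  c=9: 9 × 0.453 = 4.077
  c=10: 10 × 0.410 = 4.100
  c=11: 11 × 0.367 = 4.037
Maximum at c = 10 (4.100 surviving nestlings).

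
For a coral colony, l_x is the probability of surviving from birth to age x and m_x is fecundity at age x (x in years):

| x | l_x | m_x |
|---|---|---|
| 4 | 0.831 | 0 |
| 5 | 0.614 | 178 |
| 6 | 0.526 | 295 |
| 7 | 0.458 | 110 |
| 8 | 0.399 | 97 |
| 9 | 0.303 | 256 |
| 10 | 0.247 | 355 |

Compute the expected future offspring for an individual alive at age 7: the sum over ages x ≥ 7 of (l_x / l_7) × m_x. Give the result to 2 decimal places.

555.32

l_7 = 0.458. Conditional survival from age 7 to x is l_x / l_7.
  x=7: (0.458/0.458) × 110 = 110.0000
  x=8: (0.399/0.458) × 97 = 84.5044
  x=9: (0.303/0.458) × 256 = 169.3624
  x=10: (0.247/0.458) × 355 = 191.4520
Sum = 110.0000 + 84.5044 + 169.3624 + 191.4520 = 555.3188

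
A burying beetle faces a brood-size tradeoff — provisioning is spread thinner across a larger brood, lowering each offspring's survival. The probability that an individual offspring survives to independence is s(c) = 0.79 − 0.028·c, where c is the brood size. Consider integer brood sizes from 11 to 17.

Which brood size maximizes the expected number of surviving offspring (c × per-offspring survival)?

14

Expected surviving offspring = c × s(c):
  c=11: 11 × 0.482 = 5.302
  c=12: 12 × 0.454 = 5.448
  c=13: 13 × 0.426 = 5.538
  c=14: 14 × 0.398 = 5.572
  c=15: 15 × 0.370 = 5.550
  c=16: 16 × 0.342 = 5.472
  c=17: 17 × 0.314 = 5.338
Maximum at c = 14 (5.572 surviving offspring).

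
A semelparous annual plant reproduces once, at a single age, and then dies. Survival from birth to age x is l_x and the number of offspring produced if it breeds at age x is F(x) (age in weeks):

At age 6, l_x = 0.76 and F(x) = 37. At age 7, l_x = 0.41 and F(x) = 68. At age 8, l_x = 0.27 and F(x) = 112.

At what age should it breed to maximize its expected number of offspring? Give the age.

Expected offspring if breeding at age x = l_x × F(x):
  age 6: 0.76 × 37 = 28.120
  age 7: 0.41 × 68 = 27.880
  age 8: 0.27 × 112 = 30.240
Maximum at age 8 (30.240).

8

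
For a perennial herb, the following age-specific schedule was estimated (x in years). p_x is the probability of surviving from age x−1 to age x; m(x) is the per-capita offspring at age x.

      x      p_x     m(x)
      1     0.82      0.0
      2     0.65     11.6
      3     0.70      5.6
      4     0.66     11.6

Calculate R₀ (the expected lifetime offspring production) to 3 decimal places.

11.129

Survivorship from birth: l_x = p_1·p_2·…·p_x.
  l_1 = 0.82000
  l_2 = 0.53300
  l_3 = 0.37310
  l_4 = 0.24625
R₀ = Σ l_x m(x):
  age 1: 0.82000 × 0.0 = 0.0000
  age 2: 0.53300 × 11.6 = 6.1828
  age 3: 0.37310 × 5.6 = 2.0894
  age 4: 0.24625 × 11.6 = 2.8565
R₀ = 0.0000 + 6.1828 + 2.0894 + 2.8565 = 11.1287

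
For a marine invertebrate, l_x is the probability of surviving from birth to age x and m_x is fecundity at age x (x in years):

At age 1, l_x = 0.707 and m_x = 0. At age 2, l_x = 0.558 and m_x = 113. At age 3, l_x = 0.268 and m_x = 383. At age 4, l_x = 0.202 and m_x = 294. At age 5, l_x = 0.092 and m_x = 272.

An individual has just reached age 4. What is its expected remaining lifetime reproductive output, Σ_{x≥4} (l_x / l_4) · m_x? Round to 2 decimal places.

417.88

l_4 = 0.202. Conditional survival from age 4 to x is l_x / l_4.
  x=4: (0.202/0.202) × 294 = 294.0000
  x=5: (0.092/0.202) × 272 = 123.8812
Sum = 294.0000 + 123.8812 = 417.8812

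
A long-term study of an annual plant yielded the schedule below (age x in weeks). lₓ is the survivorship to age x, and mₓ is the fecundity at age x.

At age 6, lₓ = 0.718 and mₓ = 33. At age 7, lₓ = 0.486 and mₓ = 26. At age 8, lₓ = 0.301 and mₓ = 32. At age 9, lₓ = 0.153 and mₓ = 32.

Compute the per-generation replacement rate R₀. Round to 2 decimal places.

50.86

R₀ = Σ lₓ mₓ:
  age 6: 0.718 × 33 = 23.6940
  age 7: 0.486 × 26 = 12.6360
  age 8: 0.301 × 32 = 9.6320
  age 9: 0.153 × 32 = 4.8960
R₀ = 23.6940 + 12.6360 + 9.6320 + 4.8960 = 50.8580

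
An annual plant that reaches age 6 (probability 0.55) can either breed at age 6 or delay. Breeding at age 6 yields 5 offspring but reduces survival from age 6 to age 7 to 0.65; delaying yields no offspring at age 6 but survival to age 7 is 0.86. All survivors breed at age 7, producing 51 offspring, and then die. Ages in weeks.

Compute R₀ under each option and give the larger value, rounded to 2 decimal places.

breed at age 6: R₀ = 0.55 × (5 + 0.65 × 51) = 0.55 × 38.1500 = 20.9825
delay to age 7: R₀ = 0.55 × (0.86 × 51) = 0.55 × 43.8600 = 24.1230
Higher: delay to age 7 (24.1230).

24.12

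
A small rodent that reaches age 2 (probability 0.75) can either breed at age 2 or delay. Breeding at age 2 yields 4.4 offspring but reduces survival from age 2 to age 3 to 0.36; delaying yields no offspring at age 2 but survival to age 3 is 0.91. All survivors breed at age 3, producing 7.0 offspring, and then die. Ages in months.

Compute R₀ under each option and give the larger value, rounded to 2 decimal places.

breed at age 2: R₀ = 0.75 × (4.4 + 0.36 × 7.0) = 0.75 × 6.9200 = 5.1900
delay to age 3: R₀ = 0.75 × (0.91 × 7.0) = 0.75 × 6.3700 = 4.7775
Higher: breed at age 2 (5.1900).

5.19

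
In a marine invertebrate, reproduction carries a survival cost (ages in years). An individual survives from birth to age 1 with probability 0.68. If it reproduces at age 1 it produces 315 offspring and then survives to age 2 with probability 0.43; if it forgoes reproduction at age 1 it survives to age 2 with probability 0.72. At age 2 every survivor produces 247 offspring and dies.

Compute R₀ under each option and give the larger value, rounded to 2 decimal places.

breed at age 1: R₀ = 0.68 × (315 + 0.43 × 247) = 0.68 × 421.2100 = 286.4228
delay to age 2: R₀ = 0.68 × (0.72 × 247) = 0.68 × 177.8400 = 120.9312
Higher: breed at age 1 (286.4228).

286.42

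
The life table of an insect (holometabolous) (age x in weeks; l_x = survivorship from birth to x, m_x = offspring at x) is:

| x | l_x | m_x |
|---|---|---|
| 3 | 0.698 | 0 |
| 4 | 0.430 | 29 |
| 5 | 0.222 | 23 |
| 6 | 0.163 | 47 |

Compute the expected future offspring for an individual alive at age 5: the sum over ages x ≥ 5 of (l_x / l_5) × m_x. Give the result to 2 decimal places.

57.51

l_5 = 0.222. Conditional survival from age 5 to x is l_x / l_5.
  x=5: (0.222/0.222) × 23 = 23.0000
  x=6: (0.163/0.222) × 47 = 34.5090
Sum = 23.0000 + 34.5090 = 57.5090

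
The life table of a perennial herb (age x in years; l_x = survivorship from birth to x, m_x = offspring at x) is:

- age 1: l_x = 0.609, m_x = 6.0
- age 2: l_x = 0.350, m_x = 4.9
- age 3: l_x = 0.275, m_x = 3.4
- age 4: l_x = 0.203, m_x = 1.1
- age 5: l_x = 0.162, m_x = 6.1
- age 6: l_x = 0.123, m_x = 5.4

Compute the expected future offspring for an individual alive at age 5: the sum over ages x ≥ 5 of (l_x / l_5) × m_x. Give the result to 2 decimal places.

10.20

l_5 = 0.162. Conditional survival from age 5 to x is l_x / l_5.
  x=5: (0.162/0.162) × 6.1 = 6.1000
  x=6: (0.123/0.162) × 5.4 = 4.1000
Sum = 6.1000 + 4.1000 = 10.2000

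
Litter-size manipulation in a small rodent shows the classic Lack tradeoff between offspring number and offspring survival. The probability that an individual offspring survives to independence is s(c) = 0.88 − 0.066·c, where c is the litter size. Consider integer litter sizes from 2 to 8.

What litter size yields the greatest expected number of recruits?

Expected recruits = c × s(c):
  c=2: 2 × 0.748 = 1.496
  c=3: 3 × 0.682 = 2.046
  c=4: 4 × 0.616 = 2.464
  c=5: 5 × 0.550 = 2.750
  c=6: 6 × 0.484 = 2.904
  c=7: 7 × 0.418 = 2.926
  c=8: 8 × 0.352 = 2.816
Maximum at c = 7 (2.926 recruits).

7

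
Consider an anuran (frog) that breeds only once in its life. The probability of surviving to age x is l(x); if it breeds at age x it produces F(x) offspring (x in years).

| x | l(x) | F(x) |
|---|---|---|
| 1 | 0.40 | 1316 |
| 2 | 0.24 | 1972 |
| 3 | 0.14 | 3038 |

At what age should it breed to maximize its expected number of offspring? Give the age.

Expected offspring if breeding at age x = l(x) × F(x):
  age 1: 0.40 × 1316 = 526.400
  age 2: 0.24 × 1972 = 473.280
  age 3: 0.14 × 3038 = 425.320
Maximum at age 1 (526.400).

1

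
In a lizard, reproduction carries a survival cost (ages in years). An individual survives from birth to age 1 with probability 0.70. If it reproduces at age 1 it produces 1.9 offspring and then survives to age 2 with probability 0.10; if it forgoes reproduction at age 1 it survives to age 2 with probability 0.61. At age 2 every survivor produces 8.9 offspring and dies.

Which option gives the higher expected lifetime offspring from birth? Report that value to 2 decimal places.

breed at age 1: R₀ = 0.70 × (1.9 + 0.10 × 8.9) = 0.70 × 2.7900 = 1.9530
delay to age 2: R₀ = 0.70 × (0.61 × 8.9) = 0.70 × 5.4290 = 3.8003
Higher: delay to age 2 (3.8003).

3.80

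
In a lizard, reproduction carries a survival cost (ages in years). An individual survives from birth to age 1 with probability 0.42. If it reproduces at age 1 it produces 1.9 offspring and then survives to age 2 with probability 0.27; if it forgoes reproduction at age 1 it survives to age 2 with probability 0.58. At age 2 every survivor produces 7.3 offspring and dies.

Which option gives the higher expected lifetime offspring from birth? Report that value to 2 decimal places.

breed at age 1: R₀ = 0.42 × (1.9 + 0.27 × 7.3) = 0.42 × 3.8710 = 1.6258
delay to age 2: R₀ = 0.42 × (0.58 × 7.3) = 0.42 × 4.2340 = 1.7783
Higher: delay to age 2 (1.7783).

1.78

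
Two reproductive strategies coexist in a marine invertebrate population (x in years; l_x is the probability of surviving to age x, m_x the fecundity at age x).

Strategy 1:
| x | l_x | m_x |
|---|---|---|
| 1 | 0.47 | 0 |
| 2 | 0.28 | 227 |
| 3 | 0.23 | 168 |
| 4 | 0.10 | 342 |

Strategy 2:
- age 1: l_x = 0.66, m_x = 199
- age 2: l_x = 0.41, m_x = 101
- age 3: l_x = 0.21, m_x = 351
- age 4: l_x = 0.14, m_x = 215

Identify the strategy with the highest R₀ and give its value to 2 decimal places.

276.56

Strategy 1: R₀ = 0.47×0 + 0.28×227 + 0.23×168 + 0.10×342 = 136.4000
Strategy 2: R₀ = 0.66×199 + 0.41×101 + 0.21×351 + 0.14×215 = 276.5600
Highest R₀: strategy 2 with 276.5600.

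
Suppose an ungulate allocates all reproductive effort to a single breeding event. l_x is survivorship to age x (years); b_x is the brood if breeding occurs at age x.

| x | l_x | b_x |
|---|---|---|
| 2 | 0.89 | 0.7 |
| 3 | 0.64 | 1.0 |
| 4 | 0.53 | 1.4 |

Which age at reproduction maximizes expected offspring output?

4

Expected offspring if breeding at age x = l_x × b_x:
  age 2: 0.89 × 0.7 = 0.623
  age 3: 0.64 × 1.0 = 0.640
  age 4: 0.53 × 1.4 = 0.742
Maximum at age 4 (0.742).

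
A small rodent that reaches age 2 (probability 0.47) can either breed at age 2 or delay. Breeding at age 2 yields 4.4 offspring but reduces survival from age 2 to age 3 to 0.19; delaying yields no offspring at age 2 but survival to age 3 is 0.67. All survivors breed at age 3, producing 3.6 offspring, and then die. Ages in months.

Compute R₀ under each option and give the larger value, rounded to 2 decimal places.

breed at age 2: R₀ = 0.47 × (4.4 + 0.19 × 3.6) = 0.47 × 5.0840 = 2.3895
delay to age 3: R₀ = 0.47 × (0.67 × 3.6) = 0.47 × 2.4120 = 1.1336
Higher: breed at age 2 (2.3895).

2.39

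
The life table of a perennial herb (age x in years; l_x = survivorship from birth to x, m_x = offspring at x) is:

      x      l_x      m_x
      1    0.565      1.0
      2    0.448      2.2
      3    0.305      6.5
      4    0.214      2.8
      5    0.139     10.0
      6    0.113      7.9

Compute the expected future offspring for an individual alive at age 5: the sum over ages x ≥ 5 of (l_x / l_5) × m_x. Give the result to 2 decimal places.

16.42

l_5 = 0.139. Conditional survival from age 5 to x is l_x / l_5.
  x=5: (0.139/0.139) × 10.0 = 10.0000
  x=6: (0.113/0.139) × 7.9 = 6.4223
Sum = 10.0000 + 6.4223 = 16.4223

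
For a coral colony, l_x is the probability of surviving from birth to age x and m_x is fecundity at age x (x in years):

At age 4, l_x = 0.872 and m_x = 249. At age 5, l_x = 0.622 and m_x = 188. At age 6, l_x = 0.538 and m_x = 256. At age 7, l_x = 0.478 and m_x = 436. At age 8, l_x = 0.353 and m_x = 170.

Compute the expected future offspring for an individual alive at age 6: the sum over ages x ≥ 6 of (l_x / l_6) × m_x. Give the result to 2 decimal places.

754.92

l_6 = 0.538. Conditional survival from age 6 to x is l_x / l_6.
  x=6: (0.538/0.538) × 256 = 256.0000
  x=7: (0.478/0.538) × 436 = 387.3755
  x=8: (0.353/0.538) × 170 = 111.5428
Sum = 256.0000 + 387.3755 + 111.5428 = 754.9182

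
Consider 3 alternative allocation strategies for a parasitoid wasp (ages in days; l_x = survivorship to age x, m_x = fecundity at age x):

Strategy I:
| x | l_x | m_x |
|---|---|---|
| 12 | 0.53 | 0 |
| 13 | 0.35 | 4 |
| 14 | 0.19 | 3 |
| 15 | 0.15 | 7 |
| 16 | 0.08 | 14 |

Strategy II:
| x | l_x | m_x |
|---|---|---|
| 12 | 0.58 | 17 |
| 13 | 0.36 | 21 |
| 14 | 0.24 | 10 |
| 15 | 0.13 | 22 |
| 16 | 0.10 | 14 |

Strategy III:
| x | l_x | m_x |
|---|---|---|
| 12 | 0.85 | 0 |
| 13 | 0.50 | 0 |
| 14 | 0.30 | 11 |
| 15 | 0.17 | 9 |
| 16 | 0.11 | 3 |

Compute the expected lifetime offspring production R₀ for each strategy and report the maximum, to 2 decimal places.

Strategy I: R₀ = 0.53×0 + 0.35×4 + 0.19×3 + 0.15×7 + 0.08×14 = 4.1400
Strategy II: R₀ = 0.58×17 + 0.36×21 + 0.24×10 + 0.13×22 + 0.10×14 = 24.0800
Strategy III: R₀ = 0.85×0 + 0.50×0 + 0.30×11 + 0.17×9 + 0.11×3 = 5.1600
Highest R₀: strategy II with 24.0800.

24.08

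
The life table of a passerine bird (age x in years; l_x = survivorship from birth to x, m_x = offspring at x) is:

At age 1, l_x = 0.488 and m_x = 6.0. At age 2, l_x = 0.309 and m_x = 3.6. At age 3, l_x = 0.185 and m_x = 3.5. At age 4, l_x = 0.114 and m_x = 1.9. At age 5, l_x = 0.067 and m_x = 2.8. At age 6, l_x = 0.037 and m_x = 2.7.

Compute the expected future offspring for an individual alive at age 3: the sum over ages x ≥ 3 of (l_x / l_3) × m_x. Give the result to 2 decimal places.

6.22

l_3 = 0.185. Conditional survival from age 3 to x is l_x / l_3.
  x=3: (0.185/0.185) × 3.5 = 3.5000
  x=4: (0.114/0.185) × 1.9 = 1.1708
  x=5: (0.067/0.185) × 2.8 = 1.0141
  x=6: (0.037/0.185) × 2.7 = 0.5400
Sum = 3.5000 + 1.1708 + 1.0141 + 0.5400 = 6.2249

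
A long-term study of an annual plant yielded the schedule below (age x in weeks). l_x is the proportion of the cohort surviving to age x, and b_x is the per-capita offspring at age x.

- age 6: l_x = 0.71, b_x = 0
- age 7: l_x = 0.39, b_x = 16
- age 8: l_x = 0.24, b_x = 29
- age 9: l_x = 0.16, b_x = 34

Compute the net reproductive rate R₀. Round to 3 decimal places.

18.640

R₀ = Σ l_x b_x:
  age 6: 0.71 × 0 = 0.0000
  age 7: 0.39 × 16 = 6.2400
  age 8: 0.24 × 29 = 6.9600
  age 9: 0.16 × 34 = 5.4400
R₀ = 0.0000 + 6.2400 + 6.9600 + 5.4400 = 18.6400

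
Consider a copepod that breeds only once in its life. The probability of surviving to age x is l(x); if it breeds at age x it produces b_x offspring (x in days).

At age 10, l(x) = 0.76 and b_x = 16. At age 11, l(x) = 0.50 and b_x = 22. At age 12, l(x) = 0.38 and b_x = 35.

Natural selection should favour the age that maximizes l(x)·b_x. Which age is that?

Expected offspring if breeding at age x = l(x) × b_x:
  age 10: 0.76 × 16 = 12.160
  age 11: 0.50 × 22 = 11.000
  age 12: 0.38 × 35 = 13.300
Maximum at age 12 (13.300).

12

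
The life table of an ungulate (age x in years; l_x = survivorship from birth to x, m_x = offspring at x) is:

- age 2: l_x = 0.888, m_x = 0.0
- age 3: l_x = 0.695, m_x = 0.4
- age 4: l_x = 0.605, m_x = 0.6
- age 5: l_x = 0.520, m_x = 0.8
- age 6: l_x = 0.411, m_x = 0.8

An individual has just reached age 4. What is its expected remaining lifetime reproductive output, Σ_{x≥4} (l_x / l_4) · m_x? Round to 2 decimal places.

1.83

l_4 = 0.605. Conditional survival from age 4 to x is l_x / l_4.
  x=4: (0.605/0.605) × 0.6 = 0.6000
  x=5: (0.520/0.605) × 0.8 = 0.6876
  x=6: (0.411/0.605) × 0.8 = 0.5435
Sum = 0.6000 + 0.6876 + 0.5435 = 1.8311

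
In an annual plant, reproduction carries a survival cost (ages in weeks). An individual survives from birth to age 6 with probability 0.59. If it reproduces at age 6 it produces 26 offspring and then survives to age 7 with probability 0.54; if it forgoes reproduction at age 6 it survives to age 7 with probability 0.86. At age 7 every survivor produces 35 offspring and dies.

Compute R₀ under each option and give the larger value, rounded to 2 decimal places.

26.49

breed at age 6: R₀ = 0.59 × (26 + 0.54 × 35) = 0.59 × 44.9000 = 26.4910
delay to age 7: R₀ = 0.59 × (0.86 × 35) = 0.59 × 30.1000 = 17.7590
Higher: breed at age 6 (26.4910).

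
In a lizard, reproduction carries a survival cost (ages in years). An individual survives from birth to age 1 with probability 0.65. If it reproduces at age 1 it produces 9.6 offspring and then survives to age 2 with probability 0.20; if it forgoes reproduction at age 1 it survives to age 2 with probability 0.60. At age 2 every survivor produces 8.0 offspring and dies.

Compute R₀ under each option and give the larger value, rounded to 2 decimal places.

breed at age 1: R₀ = 0.65 × (9.6 + 0.20 × 8.0) = 0.65 × 11.2000 = 7.2800
delay to age 2: R₀ = 0.65 × (0.60 × 8.0) = 0.65 × 4.8000 = 3.1200
Higher: breed at age 1 (7.2800).

7.28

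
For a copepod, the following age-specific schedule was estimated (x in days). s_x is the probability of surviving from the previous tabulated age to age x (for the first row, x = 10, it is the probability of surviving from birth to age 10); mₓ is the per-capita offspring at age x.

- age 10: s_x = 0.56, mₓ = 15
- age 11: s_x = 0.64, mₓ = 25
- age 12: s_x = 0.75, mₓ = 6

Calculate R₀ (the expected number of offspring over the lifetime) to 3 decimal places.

18.973

Survivorship from birth: l_x = s_10·s_11·…·s_x.
  l_10 = 0.56000
  l_11 = 0.35840
  l_12 = 0.26880
R₀ = Σ l_x mₓ:
  age 10: 0.56000 × 15 = 8.4000
  age 11: 0.35840 × 25 = 8.9600
  age 12: 0.26880 × 6 = 1.6128
R₀ = 8.4000 + 8.9600 + 1.6128 = 18.9728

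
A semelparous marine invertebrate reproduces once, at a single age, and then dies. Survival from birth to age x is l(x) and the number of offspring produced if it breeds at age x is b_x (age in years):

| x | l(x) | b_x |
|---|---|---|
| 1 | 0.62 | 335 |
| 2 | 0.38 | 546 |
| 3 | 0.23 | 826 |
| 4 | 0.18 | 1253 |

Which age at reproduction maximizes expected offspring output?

Expected offspring if breeding at age x = l(x) × b_x:
  age 1: 0.62 × 335 = 207.700
  age 2: 0.38 × 546 = 207.480
  age 3: 0.23 × 826 = 189.980
  age 4: 0.18 × 1253 = 225.540
Maximum at age 4 (225.540).

4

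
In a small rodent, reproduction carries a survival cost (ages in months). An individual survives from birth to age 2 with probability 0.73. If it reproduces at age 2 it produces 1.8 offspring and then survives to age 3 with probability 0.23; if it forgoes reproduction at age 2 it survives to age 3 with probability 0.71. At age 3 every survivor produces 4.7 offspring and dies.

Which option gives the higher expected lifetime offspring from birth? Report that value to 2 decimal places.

2.44

breed at age 2: R₀ = 0.73 × (1.8 + 0.23 × 4.7) = 0.73 × 2.8810 = 2.1031
delay to age 3: R₀ = 0.73 × (0.71 × 4.7) = 0.73 × 3.3370 = 2.4360
Higher: delay to age 3 (2.4360).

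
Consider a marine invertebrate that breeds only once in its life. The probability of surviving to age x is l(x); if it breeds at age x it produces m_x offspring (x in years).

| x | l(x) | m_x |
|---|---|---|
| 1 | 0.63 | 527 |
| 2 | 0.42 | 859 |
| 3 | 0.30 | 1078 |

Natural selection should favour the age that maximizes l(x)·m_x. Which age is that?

Expected offspring if breeding at age x = l(x) × m_x:
  age 1: 0.63 × 527 = 332.010
  age 2: 0.42 × 859 = 360.780
  age 3: 0.30 × 1078 = 323.400
Maximum at age 2 (360.780).

2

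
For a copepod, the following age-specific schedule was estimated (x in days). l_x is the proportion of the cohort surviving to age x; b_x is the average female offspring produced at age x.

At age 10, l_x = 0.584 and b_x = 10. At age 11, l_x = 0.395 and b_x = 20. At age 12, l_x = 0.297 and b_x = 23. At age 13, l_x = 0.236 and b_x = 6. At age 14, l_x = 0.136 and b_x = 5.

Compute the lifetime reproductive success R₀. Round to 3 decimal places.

R₀ = Σ l_x b_x:
  age 10: 0.584 × 10 = 5.8400
  age 11: 0.395 × 20 = 7.9000
  age 12: 0.297 × 23 = 6.8310
  age 13: 0.236 × 6 = 1.4160
  age 14: 0.136 × 5 = 0.6800
R₀ = 5.8400 + 7.9000 + 6.8310 + 1.4160 + 0.6800 = 22.6670

22.667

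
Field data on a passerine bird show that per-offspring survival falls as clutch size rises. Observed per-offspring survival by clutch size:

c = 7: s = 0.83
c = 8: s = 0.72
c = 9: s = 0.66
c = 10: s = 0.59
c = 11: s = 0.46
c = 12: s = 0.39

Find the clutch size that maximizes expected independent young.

9

Expected independent young = c × s(c):
  c=7: 7 × 0.83 = 5.810
  c=8: 8 × 0.72 = 5.760
  c=9: 9 × 0.66 = 5.940
  c=10: 10 × 0.59 = 5.900
  c=11: 11 × 0.46 = 5.060
  c=12: 12 × 0.39 = 4.680
Maximum at c = 9 (5.940 independent young).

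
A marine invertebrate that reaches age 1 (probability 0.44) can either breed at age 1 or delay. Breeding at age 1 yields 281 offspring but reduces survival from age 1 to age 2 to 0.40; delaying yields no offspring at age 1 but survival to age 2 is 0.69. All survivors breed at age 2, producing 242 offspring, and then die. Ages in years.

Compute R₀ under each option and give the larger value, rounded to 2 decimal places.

166.23

breed at age 1: R₀ = 0.44 × (281 + 0.40 × 242) = 0.44 × 377.8000 = 166.2320
delay to age 2: R₀ = 0.44 × (0.69 × 242) = 0.44 × 166.9800 = 73.4712
Higher: breed at age 1 (166.2320).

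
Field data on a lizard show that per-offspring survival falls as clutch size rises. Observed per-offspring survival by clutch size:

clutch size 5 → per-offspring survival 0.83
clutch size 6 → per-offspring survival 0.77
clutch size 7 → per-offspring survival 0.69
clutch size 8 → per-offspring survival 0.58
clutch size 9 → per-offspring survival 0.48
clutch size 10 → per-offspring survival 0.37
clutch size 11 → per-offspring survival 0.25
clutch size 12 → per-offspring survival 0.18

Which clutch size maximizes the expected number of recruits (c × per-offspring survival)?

7

Expected recruits = c × s(c):
  c=5: 5 × 0.83 = 4.150
  c=6: 6 × 0.77 = 4.620
  c=7: 7 × 0.69 = 4.830
  c=8: 8 × 0.58 = 4.640
  c=9: 9 × 0.48 = 4.320
  c=10: 10 × 0.37 = 3.700
  c=11: 11 × 0.25 = 2.750
  c=12: 12 × 0.18 = 2.160
Maximum at c = 7 (4.830 recruits).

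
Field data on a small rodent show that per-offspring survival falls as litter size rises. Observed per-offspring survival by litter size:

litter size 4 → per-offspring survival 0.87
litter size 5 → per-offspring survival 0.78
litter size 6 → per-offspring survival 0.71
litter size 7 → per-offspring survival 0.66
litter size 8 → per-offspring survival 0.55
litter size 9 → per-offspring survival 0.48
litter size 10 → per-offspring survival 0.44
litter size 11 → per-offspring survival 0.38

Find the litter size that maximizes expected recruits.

Expected recruits = c × s(c):
  c=4: 4 × 0.87 = 3.480
  c=5: 5 × 0.78 = 3.900
  c=6: 6 × 0.71 = 4.260
  c=7: 7 × 0.66 = 4.620
  c=8: 8 × 0.55 = 4.400
  c=9: 9 × 0.48 = 4.320
  c=10: 10 × 0.44 = 4.400
  c=11: 11 × 0.38 = 4.180
Maximum at c = 7 (4.620 recruits).

7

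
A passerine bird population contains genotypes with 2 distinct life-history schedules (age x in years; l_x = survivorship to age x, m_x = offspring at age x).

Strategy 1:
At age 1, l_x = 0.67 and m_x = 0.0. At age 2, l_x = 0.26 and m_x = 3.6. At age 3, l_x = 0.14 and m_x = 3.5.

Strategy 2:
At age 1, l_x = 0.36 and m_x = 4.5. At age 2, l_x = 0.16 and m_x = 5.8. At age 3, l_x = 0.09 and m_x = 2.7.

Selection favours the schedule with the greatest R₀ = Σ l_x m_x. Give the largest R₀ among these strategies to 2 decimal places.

2.79

Strategy 1: R₀ = 0.67×0.0 + 0.26×3.6 + 0.14×3.5 = 1.4260
Strategy 2: R₀ = 0.36×4.5 + 0.16×5.8 + 0.09×2.7 = 2.7910
Highest R₀: strategy 2 with 2.7910.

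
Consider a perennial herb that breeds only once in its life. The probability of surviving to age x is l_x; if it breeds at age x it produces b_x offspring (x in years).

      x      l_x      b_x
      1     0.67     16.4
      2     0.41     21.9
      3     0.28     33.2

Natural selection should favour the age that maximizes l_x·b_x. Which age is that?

Expected offspring if breeding at age x = l_x × b_x:
  age 1: 0.67 × 16.4 = 10.988
  age 2: 0.41 × 21.9 = 8.979
  age 3: 0.28 × 33.2 = 9.296
Maximum at age 1 (10.988).

1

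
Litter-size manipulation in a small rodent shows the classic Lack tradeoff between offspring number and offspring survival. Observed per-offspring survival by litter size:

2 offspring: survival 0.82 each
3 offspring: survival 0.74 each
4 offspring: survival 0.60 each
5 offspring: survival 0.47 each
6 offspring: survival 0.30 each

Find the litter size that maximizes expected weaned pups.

Expected weaned pups = c × s(c):
  c=2: 2 × 0.82 = 1.640
  c=3: 3 × 0.74 = 2.220
  c=4: 4 × 0.60 = 2.400
  c=5: 5 × 0.47 = 2.350
  c=6: 6 × 0.30 = 1.800
Maximum at c = 4 (2.400 weaned pups).

4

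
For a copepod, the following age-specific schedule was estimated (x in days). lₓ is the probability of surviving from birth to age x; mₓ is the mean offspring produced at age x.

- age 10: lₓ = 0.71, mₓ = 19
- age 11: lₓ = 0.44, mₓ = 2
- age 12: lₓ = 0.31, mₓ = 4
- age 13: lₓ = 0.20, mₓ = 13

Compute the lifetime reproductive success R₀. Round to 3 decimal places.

18.210

R₀ = Σ lₓ mₓ:
  age 10: 0.71 × 19 = 13.4900
  age 11: 0.44 × 2 = 0.8800
  age 12: 0.31 × 4 = 1.2400
  age 13: 0.20 × 13 = 2.6000
R₀ = 13.4900 + 0.8800 + 1.2400 + 2.6000 = 18.2100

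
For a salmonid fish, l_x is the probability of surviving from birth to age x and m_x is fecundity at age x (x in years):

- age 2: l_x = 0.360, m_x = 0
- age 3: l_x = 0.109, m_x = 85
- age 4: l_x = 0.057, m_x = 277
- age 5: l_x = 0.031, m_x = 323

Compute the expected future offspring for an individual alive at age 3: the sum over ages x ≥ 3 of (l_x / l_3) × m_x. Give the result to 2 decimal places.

321.72

l_3 = 0.109. Conditional survival from age 3 to x is l_x / l_3.
  x=3: (0.109/0.109) × 85 = 85.0000
  x=4: (0.057/0.109) × 277 = 144.8532
  x=5: (0.031/0.109) × 323 = 91.8624
Sum = 85.0000 + 144.8532 + 91.8624 = 321.7156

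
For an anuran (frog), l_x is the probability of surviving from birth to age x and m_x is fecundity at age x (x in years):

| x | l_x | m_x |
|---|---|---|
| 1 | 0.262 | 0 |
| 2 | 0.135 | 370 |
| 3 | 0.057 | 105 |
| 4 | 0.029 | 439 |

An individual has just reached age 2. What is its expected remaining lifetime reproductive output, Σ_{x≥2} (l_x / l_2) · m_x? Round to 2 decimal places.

l_2 = 0.135. Conditional survival from age 2 to x is l_x / l_2.
  x=2: (0.135/0.135) × 370 = 370.0000
  x=3: (0.057/0.135) × 105 = 44.3333
  x=4: (0.029/0.135) × 439 = 94.3037
Sum = 370.0000 + 44.3333 + 94.3037 = 508.6370

508.64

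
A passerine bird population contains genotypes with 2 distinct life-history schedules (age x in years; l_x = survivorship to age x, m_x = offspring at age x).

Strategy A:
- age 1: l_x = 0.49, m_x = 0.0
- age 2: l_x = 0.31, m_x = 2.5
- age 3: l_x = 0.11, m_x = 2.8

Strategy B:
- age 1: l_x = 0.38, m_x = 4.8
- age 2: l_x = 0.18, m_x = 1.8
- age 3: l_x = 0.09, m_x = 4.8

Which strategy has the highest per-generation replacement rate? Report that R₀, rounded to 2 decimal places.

2.58

Strategy A: R₀ = 0.49×0.0 + 0.31×2.5 + 0.11×2.8 = 1.0830
Strategy B: R₀ = 0.38×4.8 + 0.18×1.8 + 0.09×4.8 = 2.5800
Highest R₀: strategy B with 2.5800.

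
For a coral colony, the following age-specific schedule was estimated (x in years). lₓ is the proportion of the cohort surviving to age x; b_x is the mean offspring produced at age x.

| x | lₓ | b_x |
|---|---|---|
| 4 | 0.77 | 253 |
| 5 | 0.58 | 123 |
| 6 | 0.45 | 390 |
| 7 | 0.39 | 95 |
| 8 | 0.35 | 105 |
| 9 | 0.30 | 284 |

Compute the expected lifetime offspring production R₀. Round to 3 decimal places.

R₀ = Σ lₓ b_x:
  age 4: 0.77 × 253 = 194.8100
  age 5: 0.58 × 123 = 71.3400
  age 6: 0.45 × 390 = 175.5000
  age 7: 0.39 × 95 = 37.0500
  age 8: 0.35 × 105 = 36.7500
  age 9: 0.30 × 284 = 85.2000
R₀ = 194.8100 + 71.3400 + 175.5000 + 37.0500 + 36.7500 + 85.2000 = 600.6500

600.650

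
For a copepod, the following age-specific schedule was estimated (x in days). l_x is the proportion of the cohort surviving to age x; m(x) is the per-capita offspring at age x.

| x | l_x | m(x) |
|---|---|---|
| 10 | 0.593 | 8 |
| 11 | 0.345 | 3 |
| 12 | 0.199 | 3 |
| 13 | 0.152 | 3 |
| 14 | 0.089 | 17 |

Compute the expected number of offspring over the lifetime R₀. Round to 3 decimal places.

8.345

R₀ = Σ l_x m(x):
  age 10: 0.593 × 8 = 4.7440
  age 11: 0.345 × 3 = 1.0350
  age 12: 0.199 × 3 = 0.5970
  age 13: 0.152 × 3 = 0.4560
  age 14: 0.089 × 17 = 1.5130
R₀ = 4.7440 + 1.0350 + 0.5970 + 0.4560 + 1.5130 = 8.3450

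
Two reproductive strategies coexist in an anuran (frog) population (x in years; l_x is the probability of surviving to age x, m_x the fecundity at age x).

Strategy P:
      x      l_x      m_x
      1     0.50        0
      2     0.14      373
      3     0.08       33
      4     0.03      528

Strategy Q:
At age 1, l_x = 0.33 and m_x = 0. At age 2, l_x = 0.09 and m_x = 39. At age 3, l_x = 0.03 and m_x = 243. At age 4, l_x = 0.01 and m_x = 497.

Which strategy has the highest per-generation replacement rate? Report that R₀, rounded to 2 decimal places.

Strategy P: R₀ = 0.50×0 + 0.14×373 + 0.08×33 + 0.03×528 = 70.7000
Strategy Q: R₀ = 0.33×0 + 0.09×39 + 0.03×243 + 0.01×497 = 15.7700
Highest R₀: strategy P with 70.7000.

70.70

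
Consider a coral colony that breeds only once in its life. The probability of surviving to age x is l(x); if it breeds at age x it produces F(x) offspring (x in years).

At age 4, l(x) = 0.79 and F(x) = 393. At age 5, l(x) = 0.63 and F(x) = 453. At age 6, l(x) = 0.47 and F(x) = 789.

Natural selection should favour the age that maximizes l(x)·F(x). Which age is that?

6

Expected offspring if breeding at age x = l(x) × F(x):
  age 4: 0.79 × 393 = 310.470
  age 5: 0.63 × 453 = 285.390
  age 6: 0.47 × 789 = 370.830
Maximum at age 6 (370.830).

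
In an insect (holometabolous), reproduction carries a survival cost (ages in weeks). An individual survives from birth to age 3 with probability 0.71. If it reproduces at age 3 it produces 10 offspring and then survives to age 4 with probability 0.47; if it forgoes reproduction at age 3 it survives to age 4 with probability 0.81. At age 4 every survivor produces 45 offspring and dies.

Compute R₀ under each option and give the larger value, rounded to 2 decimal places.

25.88

breed at age 3: R₀ = 0.71 × (10 + 0.47 × 45) = 0.71 × 31.1500 = 22.1165
delay to age 4: R₀ = 0.71 × (0.81 × 45) = 0.71 × 36.4500 = 25.8795
Higher: delay to age 4 (25.8795).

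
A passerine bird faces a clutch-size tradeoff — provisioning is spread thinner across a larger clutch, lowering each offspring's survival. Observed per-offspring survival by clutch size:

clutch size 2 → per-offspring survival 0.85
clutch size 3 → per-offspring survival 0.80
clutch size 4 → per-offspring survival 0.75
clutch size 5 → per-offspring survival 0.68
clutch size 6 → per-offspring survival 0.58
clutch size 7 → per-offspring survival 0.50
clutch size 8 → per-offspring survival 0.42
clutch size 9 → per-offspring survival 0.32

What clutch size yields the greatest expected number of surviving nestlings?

Expected surviving nestlings = c × s(c):
  c=2: 2 × 0.85 = 1.700
  c=3: 3 × 0.80 = 2.400
  c=4: 4 × 0.75 = 3.000
  c=5: 5 × 0.68 = 3.400
  c=6: 6 × 0.58 = 3.480
  c=7: 7 × 0.50 = 3.500
  c=8: 8 × 0.42 = 3.360
  c=9: 9 × 0.32 = 2.880
Maximum at c = 7 (3.500 surviving nestlings).

7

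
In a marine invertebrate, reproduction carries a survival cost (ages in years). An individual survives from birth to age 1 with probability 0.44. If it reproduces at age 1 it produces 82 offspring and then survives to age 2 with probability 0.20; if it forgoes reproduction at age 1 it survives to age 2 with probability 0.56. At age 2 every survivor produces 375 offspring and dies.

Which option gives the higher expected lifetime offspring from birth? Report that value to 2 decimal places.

92.40

breed at age 1: R₀ = 0.44 × (82 + 0.20 × 375) = 0.44 × 157.0000 = 69.0800
delay to age 2: R₀ = 0.44 × (0.56 × 375) = 0.44 × 210.0000 = 92.4000
Higher: delay to age 2 (92.4000).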